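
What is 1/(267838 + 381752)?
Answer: 1/649590 ≈ 1.5394e-6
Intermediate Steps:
1/(267838 + 381752) = 1/649590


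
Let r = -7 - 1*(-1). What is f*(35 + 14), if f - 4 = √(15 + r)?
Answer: 343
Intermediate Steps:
r = -6 (r = -7 + 1 = -6)
f = 7 (f = 4 + √(15 - 6) = 4 + √9 = 4 + 3 = 7)
f*(35 + 14) = 7*(35 + 14) = 7*49 = 343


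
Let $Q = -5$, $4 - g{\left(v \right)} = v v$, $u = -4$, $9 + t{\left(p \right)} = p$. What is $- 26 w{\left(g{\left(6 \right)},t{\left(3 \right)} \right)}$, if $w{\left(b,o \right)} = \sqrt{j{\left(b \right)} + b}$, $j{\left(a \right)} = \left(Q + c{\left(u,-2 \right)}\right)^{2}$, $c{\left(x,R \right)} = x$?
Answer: $-182$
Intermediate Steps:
$t{\left(p \right)} = -9 + p$
$g{\left(v \right)} = 4 - v^{2}$ ($g{\left(v \right)} = 4 - v v = 4 - v^{2}$)
$j{\left(a \right)} = 81$ ($j{\left(a \right)} = \left(-5 - 4\right)^{2} = \left(-9\right)^{2} = 81$)
$w{\left(b,o \right)} = \sqrt{81 + b}$
$- 26 w{\left(g{\left(6 \right)},t{\left(3 \right)} \right)} = - 26 \sqrt{81 + \left(4 - 6^{2}\right)} = - 26 \sqrt{81 + \left(4 - 36\right)} = - 26 \sqrt{81 - 32} = - 26 \sqrt{49} = \left(-26\right) 7 = -182$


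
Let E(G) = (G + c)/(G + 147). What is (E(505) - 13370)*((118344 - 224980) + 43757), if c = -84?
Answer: 548104861901/652 ≈ 8.4065e+8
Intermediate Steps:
E(G) = (-84 + G)/(147 + G) (E(G) = (G - 84)/(G + 147) = (-84 + G)/(147 + G))
(E(505) - 13370)*((118344 - 224980) + 43757) = ((-84 + 505)/(147 + 505) - 13370)*((118344 - 224980) + 43757) = (421/652 - 13370)*(-106636 + 43757) = ((1/652)*421 - 13370)*(-62879) = (421/652 - 13370)*(-62879) = -8716819/652*(-62879) = 548104861901/652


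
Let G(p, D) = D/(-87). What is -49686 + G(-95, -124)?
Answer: -4322558/87 ≈ -49685.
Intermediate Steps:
G(p, D) = -D/87 (G(p, D) = D*(-1/87) = -D/87)
-49686 + G(-95, -124) = -49686 - 1/87*(-124) = -49686 + 124/87 = -4322558/87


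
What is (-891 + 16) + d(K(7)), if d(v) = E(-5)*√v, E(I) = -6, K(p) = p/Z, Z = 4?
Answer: -875 - 3*√7 ≈ -882.94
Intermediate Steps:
K(p) = p/4
d(v) = -6*√v
(-891 + 16) + d(K(7)) = (-891 + 16) - 6*√7/2 = -875 - 3*√7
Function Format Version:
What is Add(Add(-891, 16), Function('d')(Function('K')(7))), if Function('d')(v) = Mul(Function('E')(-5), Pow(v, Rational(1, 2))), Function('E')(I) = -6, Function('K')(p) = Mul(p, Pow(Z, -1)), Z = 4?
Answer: Add(-875, Mul(-3, Pow(7, Rational(1, 2)))) ≈ -882.94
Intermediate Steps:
Function('K')(p) = Mul(Rational(1, 4), p) (Function('K')(p) = Mul(p, Pow(4, -1)) = Mul(p, Rational(1, 4)) = Mul(Rational(1, 4), p))
Function('d')(v) = Mul(-6, Pow(v, Rational(1, 2)))
Add(Add(-891, 16), Function('d')(Function('K')(7))) = Add(Add(-891, 16), Mul(-6, Pow(Mul(Rational(1, 4), 7), Rational(1, 2)))) = Add(-875, Mul(-6, Pow(Rational(7, 4), Rational(1, 2)))) = Add(-875, Mul(-6, Mul(Rational(1, 2), Pow(7, Rational(1, 2))))) = Add(-875, Mul(-3, Pow(7, Rational(1, 2))))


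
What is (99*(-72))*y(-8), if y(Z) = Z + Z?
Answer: 114048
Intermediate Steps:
y(Z) = 2*Z
(99*(-72))*y(-8) = (99*(-72))*(2*(-8)) = -7128*(-16) = 114048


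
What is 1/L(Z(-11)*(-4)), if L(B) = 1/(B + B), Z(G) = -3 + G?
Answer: 112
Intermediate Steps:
L(B) = 1/(2*B)
1/L(Z(-11)*(-4)) = 1/(1/(2*(((-3 - 11)*(-4))))) = 1/(1/(2*((-14*(-4))))) = 1/((1/2)/56) = 1/((1/2)*(1/56)) = 1/(1/112) = 112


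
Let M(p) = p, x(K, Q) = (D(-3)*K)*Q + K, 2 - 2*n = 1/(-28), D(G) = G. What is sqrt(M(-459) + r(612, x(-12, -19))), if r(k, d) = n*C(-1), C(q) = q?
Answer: I*sqrt(360654)/28 ≈ 21.448*I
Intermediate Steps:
n = 57/56 (n = 1 - 1/2/(-28) = 1 - 1/2*(-1/28) = 1 + 1/56 = 57/56 ≈ 1.0179)
x(K, Q) = K - 3*K*Q (x(K, Q) = (-3*K)*Q + K = -3*K*Q + K = K - 3*K*Q)
r(k, d) = -57/56 (r(k, d) = (57/56)*(-1) = -57/56)
sqrt(M(-459) + r(612, x(-12, -19))) = sqrt(-459 - 57/56) = sqrt(-25761/56) = I*sqrt(360654)/28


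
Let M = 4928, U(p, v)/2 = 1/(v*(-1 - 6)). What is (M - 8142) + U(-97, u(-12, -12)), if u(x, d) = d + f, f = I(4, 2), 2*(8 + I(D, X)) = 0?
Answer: -224979/70 ≈ -3214.0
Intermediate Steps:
I(D, X) = -8 (I(D, X) = -8 + (½)*0 = -8 + 0 = -8)
f = -8
u(x, d) = -8 + d (u(x, d) = d - 8 = -8 + d)
U(p, v) = -2/(7*v) (U(p, v) = 2/((v*(-1 - 6))) = 2/((v*(-7))) = 2/((-7*v)) = 2*(-1/(7*v)) = -2/(7*v))
(M - 8142) + U(-97, u(-12, -12)) = (4928 - 8142) - 2/(7*(-8 - 12)) = -3214 - 2/7/(-20) = -3214 - 2/7*(-1/20) = -3214 + 1/70 = -224979/70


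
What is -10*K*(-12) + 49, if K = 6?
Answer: 769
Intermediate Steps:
-10*K*(-12) + 49 = -60*(-12) + 49 = -10*(-72) + 49 = 720 + 49 = 769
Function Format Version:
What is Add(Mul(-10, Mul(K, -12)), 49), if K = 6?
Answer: 769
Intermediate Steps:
Add(Mul(-10, Mul(K, -12)), 49) = Add(Mul(-10, Mul(6, -12)), 49) = Add(Mul(-10, -72), 49) = Add(720, 49) = 769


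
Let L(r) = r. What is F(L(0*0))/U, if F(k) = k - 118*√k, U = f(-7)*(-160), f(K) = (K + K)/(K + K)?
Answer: 0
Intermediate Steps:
f(K) = 1 (f(K) = (2*K)/((2*K)) = (2*K)*(1/(2*K)) = 1)
U = -160 (U = 1*(-160) = -160)
F(L(0*0))/U = (0*0 - 118*√(0*0))/(-160) = (0 - 118*√0)*(-1/160) = (0 - 118*0)*(-1/160) = (0 + 0)*(-1/160) = 0*(-1/160) = 0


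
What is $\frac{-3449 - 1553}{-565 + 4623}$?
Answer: $- \frac{2501}{2029} \approx -1.2326$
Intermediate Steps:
$\frac{-3449 - 1553}{-565 + 4623} = - \frac{5002}{4058} = \left(-5002\right) \frac{1}{4058} = - \frac{2501}{2029}$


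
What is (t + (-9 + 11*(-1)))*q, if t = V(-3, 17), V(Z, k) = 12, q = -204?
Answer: 1632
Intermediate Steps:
t = 12
(t + (-9 + 11*(-1)))*q = (12 + (-9 + 11*(-1)))*(-204) = (12 + (-9 - 11))*(-204) = (12 - 20)*(-204) = -8*(-204) = 1632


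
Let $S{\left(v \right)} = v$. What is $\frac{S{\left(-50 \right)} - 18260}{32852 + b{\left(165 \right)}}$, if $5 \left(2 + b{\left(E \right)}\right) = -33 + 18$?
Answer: $- \frac{18310}{32847} \approx -0.55743$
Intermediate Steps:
$b{\left(E \right)} = -5$ ($b{\left(E \right)} = -2 + \frac{-33 + 18}{5} = -2 + \frac{1}{5} \left(-15\right) = -2 - 3 = -5$)
$\frac{S{\left(-50 \right)} - 18260}{32852 + b{\left(165 \right)}} = \frac{-50 - 18260}{32852 - 5} = - \frac{18310}{32847}$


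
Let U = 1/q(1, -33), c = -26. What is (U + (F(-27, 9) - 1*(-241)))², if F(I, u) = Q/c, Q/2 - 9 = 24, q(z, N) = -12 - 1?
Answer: 9603801/169 ≈ 56827.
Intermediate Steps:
q(z, N) = -13
Q = 66 (Q = 18 + 2*24 = 18 + 48 = 66)
U = -1/13 (U = 1/(-13) = -1/13 ≈ -0.076923)
F(I, u) = -33/13 (F(I, u) = 66/(-26) = 66*(-1/26) = -33/13)
(U + (F(-27, 9) - 1*(-241)))² = (-1/13 + (-33/13 - 1*(-241)))² = (-1/13 + (-33/13 + 241))² = (-1/13 + 3100/13)² = (3099/13)² = 9603801/169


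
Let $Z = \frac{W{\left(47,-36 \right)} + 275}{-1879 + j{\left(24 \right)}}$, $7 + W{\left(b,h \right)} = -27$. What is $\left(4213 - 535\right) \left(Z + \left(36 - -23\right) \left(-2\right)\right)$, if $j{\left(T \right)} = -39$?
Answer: $- \frac{416653035}{959} \approx -4.3447 \cdot 10^{5}$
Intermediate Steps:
$W{\left(b,h \right)} = -34$ ($W{\left(b,h \right)} = -7 - 27 = -34$)
$Z = - \frac{241}{1918}$ ($Z = \frac{-34 + 275}{-1879 - 39} = \frac{241}{-1918} = 241 \left(- \frac{1}{1918}\right) = - \frac{241}{1918} \approx -0.12565$)
$\left(4213 - 535\right) \left(Z + \left(36 - -23\right) \left(-2\right)\right) = \left(4213 - 535\right) \left(- \frac{241}{1918} + \left(36 - -23\right) \left(-2\right)\right) = 3678 \left(- \frac{241}{1918} + \left(36 + 23\right) \left(-2\right)\right) = 3678 \left(- \frac{241}{1918} + 59 \left(-2\right)\right) = 3678 \left(- \frac{241}{1918} - 118\right) = 3678 \left(- \frac{226565}{1918}\right) = - \frac{416653035}{959}$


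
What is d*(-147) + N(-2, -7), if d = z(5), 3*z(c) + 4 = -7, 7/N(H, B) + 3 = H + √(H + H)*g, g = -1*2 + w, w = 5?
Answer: 32844/61 - 42*I/61 ≈ 538.43 - 0.68852*I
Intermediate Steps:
g = 3 (g = -1*2 + 5 = -2 + 5 = 3)
N(H, B) = 7/(-3 + H + 3*√2*√H) (N(H, B) = 7/(-3 + (H + √(H + H)*3)) = 7/(-3 + (H + √(2*H)*3)) = 7/(-3 + (H + (√2*√H)*3)) = 7/(-3 + (H + 3*√2*√H)) = 7/(-3 + H + 3*√2*√H))
z(c) = -11/3 (z(c) = -4/3 + (⅓)*(-7) = -4/3 - 7/3 = -11/3)
d = -11/3 ≈ -3.6667
d*(-147) + N(-2, -7) = -11/3*(-147) + 7/(-3 - 2 + 3*√2*√(-2)) = 539 + 7/(-3 - 2 + 3*√2*(I*√2)) = 539 + 7/(-3 - 2 + 6*I) = 539 + 7/(-5 + 6*I) = 539 + 7*((-5 - 6*I)/61) = 539 + 7*(-5 - 6*I)/61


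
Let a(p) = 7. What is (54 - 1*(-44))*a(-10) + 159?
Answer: 845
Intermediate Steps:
(54 - 1*(-44))*a(-10) + 159 = (54 - 1*(-44))*7 + 159 = (54 + 44)*7 + 159 = 98*7 + 159 = 686 + 159 = 845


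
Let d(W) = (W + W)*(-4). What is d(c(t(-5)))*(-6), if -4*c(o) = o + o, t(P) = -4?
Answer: 96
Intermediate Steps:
c(o) = -o/2 (c(o) = -(o + o)/4 = -o/2)
d(W) = -8*W (d(W) = (2*W)*(-4) = -8*W)
d(c(t(-5)))*(-6) = -(-4)*(-4)*(-6) = -8*2*(-6) = -16*(-6) = 96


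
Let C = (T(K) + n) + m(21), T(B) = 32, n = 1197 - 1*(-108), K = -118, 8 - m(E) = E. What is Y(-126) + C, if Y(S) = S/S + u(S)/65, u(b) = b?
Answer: 85999/65 ≈ 1323.1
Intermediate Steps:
m(E) = 8 - E
n = 1305 (n = 1197 + 108 = 1305)
C = 1324 (C = (32 + 1305) + (8 - 1*21) = 1337 + (8 - 21) = 1337 - 13 = 1324)
Y(S) = 1 + S/65 (Y(S) = S/S + S/65 = 1 + S*(1/65) = 1 + S/65)
Y(-126) + C = (1 + (1/65)*(-126)) + 1324 = (1 - 126/65) + 1324 = -61/65 + 1324 = 85999/65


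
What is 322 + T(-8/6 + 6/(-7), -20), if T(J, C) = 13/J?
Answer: 14539/46 ≈ 316.07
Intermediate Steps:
322 + T(-8/6 + 6/(-7), -20) = 322 + 13/(-8/6 + 6/(-7)) = 322 + 13/(-8*1/6 + 6*(-1/7)) = 322 + 13/(-4/3 - 6/7) = 322 + 13/(-46/21) = 322 + 13*(-21/46) = 322 - 273/46 = 14539/46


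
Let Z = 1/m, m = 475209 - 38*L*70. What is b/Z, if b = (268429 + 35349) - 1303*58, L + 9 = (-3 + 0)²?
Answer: 108444594636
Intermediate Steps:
L = 0 (L = -9 + (-3 + 0)² = -9 + (-3)² = -9 + 9 = 0)
b = 228204 (b = 303778 - 75574 = 228204)
m = 475209 (m = 475209 - 38*0*70 = 475209 - 0*70 = 475209 - 1*0 = 475209 + 0 = 475209)
Z = 1/475209 ≈ 2.1043e-6
b/Z = 228204/(1/475209) = 228204*475209 = 108444594636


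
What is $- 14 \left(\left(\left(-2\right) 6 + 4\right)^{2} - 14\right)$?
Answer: $-700$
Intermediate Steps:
$- 14 \left(\left(\left(-2\right) 6 + 4\right)^{2} - 14\right) = - 14 \left(\left(-12 + 4\right)^{2} - 14\right) = - 14 \left(\left(-8\right)^{2} - 14\right) = - 14 \left(64 - 14\right) = \left(-14\right) 50 = -700$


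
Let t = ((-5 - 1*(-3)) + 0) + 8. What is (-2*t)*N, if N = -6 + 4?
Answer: 24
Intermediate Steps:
t = 6 (t = ((-5 + 3) + 0) + 8 = (-2 + 0) + 8 = -2 + 8 = 6)
N = -2
(-2*t)*N = -2*6*(-2) = -12*(-2) = 24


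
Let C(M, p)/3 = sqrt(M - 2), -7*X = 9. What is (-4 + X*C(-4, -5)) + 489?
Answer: 485 - 27*I*sqrt(6)/7 ≈ 485.0 - 9.448*I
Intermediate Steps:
X = -9/7 (X = -1/7*9 = -9/7 ≈ -1.2857)
C(M, p) = 3*sqrt(-2 + M) (C(M, p) = 3*sqrt(M - 2) = 3*sqrt(-2 + M))
(-4 + X*C(-4, -5)) + 489 = (-4 - 27*sqrt(-2 - 4)/7) + 489 = (-4 - 27*sqrt(-6)/7) + 489 = (-4 - 27*I*sqrt(6)/7) + 489 = 485 - 27*I*sqrt(6)/7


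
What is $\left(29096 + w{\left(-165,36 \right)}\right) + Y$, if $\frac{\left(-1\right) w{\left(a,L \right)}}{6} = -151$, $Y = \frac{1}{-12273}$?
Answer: $\frac{368214545}{12273} \approx 30002.0$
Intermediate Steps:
$Y = - \frac{1}{12273} \approx -8.148 \cdot 10^{-5}$
$w{\left(a,L \right)} = 906$ ($w{\left(a,L \right)} = \left(-6\right) \left(-151\right) = 906$)
$\left(29096 + w{\left(-165,36 \right)}\right) + Y = \left(29096 + 906\right) - \frac{1}{12273} = 30002 - \frac{1}{12273} = \frac{368214545}{12273}$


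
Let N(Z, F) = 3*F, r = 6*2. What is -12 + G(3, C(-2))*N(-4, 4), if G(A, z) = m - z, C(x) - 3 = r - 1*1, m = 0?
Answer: -180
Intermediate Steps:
r = 12
C(x) = 14 (C(x) = 3 + (12 - 1*1) = 3 + (12 - 1) = 3 + 11 = 14)
G(A, z) = -z (G(A, z) = 0 - z = -z)
-12 + G(3, C(-2))*N(-4, 4) = -12 + (-1*14)*(3*4) = -12 - 14*12 = -12 - 168 = -180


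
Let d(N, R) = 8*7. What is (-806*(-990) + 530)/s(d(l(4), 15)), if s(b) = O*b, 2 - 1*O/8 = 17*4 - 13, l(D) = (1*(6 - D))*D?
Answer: -399235/11872 ≈ -33.628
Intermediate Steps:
l(D) = D*(6 - D) (l(D) = (6 - D)*D = D*(6 - D))
O = -424 (O = 16 - 8*(17*4 - 13) = 16 - 8*(68 - 13) = 16 - 8*55 = 16 - 440 = -424)
d(N, R) = 56
s(b) = -424*b
(-806*(-990) + 530)/s(d(l(4), 15)) = (-806*(-990) + 530)/((-424*56)) = (797940 + 530)/(-23744) = 798470*(-1/23744) = -399235/11872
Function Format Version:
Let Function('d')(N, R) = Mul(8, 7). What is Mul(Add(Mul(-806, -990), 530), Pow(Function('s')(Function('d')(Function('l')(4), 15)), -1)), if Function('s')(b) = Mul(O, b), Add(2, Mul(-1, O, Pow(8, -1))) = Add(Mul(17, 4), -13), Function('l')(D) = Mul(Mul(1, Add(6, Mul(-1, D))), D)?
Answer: Rational(-399235, 11872) ≈ -33.628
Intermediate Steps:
Function('l')(D) = Mul(D, Add(6, Mul(-1, D))) (Function('l')(D) = Mul(Add(6, Mul(-1, D)), D) = Mul(D, Add(6, Mul(-1, D))))
O = -424 (O = Add(16, Mul(-8, Add(Mul(17, 4), -13))) = Add(16, Mul(-8, Add(68, -13))) = Add(16, Mul(-8, 55)) = Add(16, -440) = -424)
Function('d')(N, R) = 56
Function('s')(b) = Mul(-424, b)
Mul(Add(Mul(-806, -990), 530), Pow(Function('s')(Function('d')(Function('l')(4), 15)), -1)) = Mul(Add(Mul(-806, -990), 530), Pow(Mul(-424, 56), -1)) = Mul(Add(797940, 530), Pow(-23744, -1)) = Mul(798470, Rational(-1, 23744)) = Rational(-399235, 11872)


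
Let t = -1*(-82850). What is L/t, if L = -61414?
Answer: -30707/41425 ≈ -0.74127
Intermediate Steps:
t = 82850
L/t = -61414/82850 = -61414*1/82850 = -30707/41425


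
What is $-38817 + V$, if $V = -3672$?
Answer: $-42489$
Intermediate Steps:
$-38817 + V = -38817 - 3672 = -42489$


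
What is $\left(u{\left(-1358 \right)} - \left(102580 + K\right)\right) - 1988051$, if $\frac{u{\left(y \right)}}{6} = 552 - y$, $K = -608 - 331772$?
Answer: $-1746791$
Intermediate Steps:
$K = -332380$ ($K = -608 - 331772 = -332380$)
$u{\left(y \right)} = 3312 - 6 y$ ($u{\left(y \right)} = 6 \left(552 - y\right) = 3312 - 6 y$)
$\left(u{\left(-1358 \right)} - \left(102580 + K\right)\right) - 1988051 = \left(\left(3312 - -8148\right) - -229800\right) - 1988051 = \left(\left(3312 + 8148\right) + \left(-102580 + 332380\right)\right) - 1988051 = \left(11460 + 229800\right) - 1988051 = 241260 - 1988051 = -1746791$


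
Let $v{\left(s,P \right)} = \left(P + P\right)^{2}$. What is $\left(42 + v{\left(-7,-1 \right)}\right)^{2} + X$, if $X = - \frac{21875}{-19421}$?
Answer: $\frac{41116711}{19421} \approx 2117.1$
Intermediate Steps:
$v{\left(s,P \right)} = 4 P^{2}$ ($v{\left(s,P \right)} = \left(2 P\right)^{2} = 4 P^{2}$)
$X = \frac{21875}{19421}$ ($X = \left(-21875\right) \left(- \frac{1}{19421}\right) = \frac{21875}{19421} \approx 1.1264$)
$\left(42 + v{\left(-7,-1 \right)}\right)^{2} + X = \left(42 + 4 \left(-1\right)^{2}\right)^{2} + \frac{21875}{19421} = \left(42 + 4 \cdot 1\right)^{2} + \frac{21875}{19421} = \left(42 + 4\right)^{2} + \frac{21875}{19421} = 46^{2} + \frac{21875}{19421} = 2116 + \frac{21875}{19421} = \frac{41116711}{19421}$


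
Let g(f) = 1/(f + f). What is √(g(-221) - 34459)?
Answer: I*√6732048518/442 ≈ 185.63*I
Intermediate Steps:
g(f) = 1/(2*f)
√(g(-221) - 34459) = √((½)/(-221) - 34459) = √((½)*(-1/221) - 34459) = √(-1/442 - 34459) = √(-15230879/442) = I*√6732048518/442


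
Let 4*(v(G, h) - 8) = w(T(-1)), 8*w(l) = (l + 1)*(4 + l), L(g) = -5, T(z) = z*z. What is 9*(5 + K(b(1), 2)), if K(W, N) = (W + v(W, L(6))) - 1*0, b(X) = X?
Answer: 2061/16 ≈ 128.81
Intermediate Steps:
T(z) = z**2
w(l) = (1 + l)*(4 + l)/8 (w(l) = ((l + 1)*(4 + l))/8 = ((1 + l)*(4 + l))/8 = (1 + l)*(4 + l)/8)
v(G, h) = 133/16 (v(G, h) = 8 + (1/2 + ((-1)**2)**2/8 + (5/8)*(-1)**2)/4 = 8 + (1/2 + (1/8)*1**2 + (5/8)*1)/4 = 8 + (1/2 + (1/8)*1 + 5/8)/4 = 8 + (1/2 + 1/8 + 5/8)/4 = 8 + (1/4)*(5/4) = 8 + 5/16 = 133/16)
K(W, N) = 133/16 + W (K(W, N) = (W + 133/16) - 1*0 = (133/16 + W) + 0 = 133/16 + W)
9*(5 + K(b(1), 2)) = 9*(5 + (133/16 + 1)) = 9*(5 + 149/16) = 9*(229/16) = 2061/16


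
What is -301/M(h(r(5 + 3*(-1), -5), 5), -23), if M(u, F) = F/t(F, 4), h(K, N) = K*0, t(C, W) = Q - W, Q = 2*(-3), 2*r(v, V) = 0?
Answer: -3010/23 ≈ -130.87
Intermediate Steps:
r(v, V) = 0 (r(v, V) = (½)*0 = 0)
Q = -6
t(C, W) = -6 - W
h(K, N) = 0
M(u, F) = -F/10 (M(u, F) = F/(-6 - 1*4) = F/(-6 - 4) = F/(-10) = F*(-⅒) = -F/10)
-301/M(h(r(5 + 3*(-1), -5), 5), -23) = -301/((-⅒*(-23))) = -301/23/10 = -301*10/23 = -3010/23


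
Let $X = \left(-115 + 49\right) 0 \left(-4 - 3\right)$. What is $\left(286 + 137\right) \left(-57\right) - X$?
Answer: $-24111$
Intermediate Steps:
$X = 0$ ($X = - 66 \cdot 0 \left(-7\right) = \left(-66\right) 0 = 0$)
$\left(286 + 137\right) \left(-57\right) - X = \left(286 + 137\right) \left(-57\right) - 0 = 423 \left(-57\right) + 0 = -24111 + 0 = -24111$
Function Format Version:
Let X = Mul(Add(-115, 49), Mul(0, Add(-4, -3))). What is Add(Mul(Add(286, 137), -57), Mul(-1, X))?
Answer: -24111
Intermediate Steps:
X = 0 (X = Mul(-66, Mul(0, -7)) = Mul(-66, 0) = 0)
Add(Mul(Add(286, 137), -57), Mul(-1, X)) = Add(Mul(Add(286, 137), -57), Mul(-1, 0)) = Add(Mul(423, -57), 0) = Add(-24111, 0) = -24111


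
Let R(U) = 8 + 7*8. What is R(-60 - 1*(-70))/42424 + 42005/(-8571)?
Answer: -222683947/45452013 ≈ -4.8993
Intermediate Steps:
R(U) = 64 (R(U) = 8 + 56 = 64)
R(-60 - 1*(-70))/42424 + 42005/(-8571) = 64/42424 + 42005/(-8571) = 64*(1/42424) + 42005*(-1/8571) = 8/5303 - 42005/8571 = -222683947/45452013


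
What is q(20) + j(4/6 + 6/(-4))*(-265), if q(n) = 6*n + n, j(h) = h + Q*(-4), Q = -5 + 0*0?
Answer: -29635/6 ≈ -4939.2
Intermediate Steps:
Q = -5 (Q = -5 + 0 = -5)
j(h) = 20 + h (j(h) = h - 5*(-4) = h + 20 = 20 + h)
q(n) = 7*n
q(20) + j(4/6 + 6/(-4))*(-265) = 7*20 + (20 + (4/6 + 6/(-4)))*(-265) = 140 + (20 + (4*(1/6) + 6*(-1/4)))*(-265) = 140 + (20 + (2/3 - 3/2))*(-265) = 140 + (20 - 5/6)*(-265) = 140 + (115/6)*(-265) = 140 - 30475/6 = -29635/6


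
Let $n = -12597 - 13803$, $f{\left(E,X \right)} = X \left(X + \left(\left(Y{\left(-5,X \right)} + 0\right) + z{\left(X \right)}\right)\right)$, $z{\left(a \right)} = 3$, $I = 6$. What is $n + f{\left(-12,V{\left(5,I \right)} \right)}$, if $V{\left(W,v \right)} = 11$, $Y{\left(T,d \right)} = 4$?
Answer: $-26202$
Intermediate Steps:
$f{\left(E,X \right)} = X \left(7 + X\right)$ ($f{\left(E,X \right)} = X \left(X + \left(\left(4 + 0\right) + 3\right)\right) = X \left(X + \left(4 + 3\right)\right) = X \left(X + 7\right) = X \left(7 + X\right)$)
$n = -26400$
$n + f{\left(-12,V{\left(5,I \right)} \right)} = -26400 + 11 \left(7 + 11\right) = -26400 + 11 \cdot 18 = -26400 + 198 = -26202$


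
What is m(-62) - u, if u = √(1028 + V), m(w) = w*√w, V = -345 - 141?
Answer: -√542 - 62*I*√62 ≈ -23.281 - 488.19*I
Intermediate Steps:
V = -486
m(w) = w^(3/2)
u = √542 (u = √(1028 - 486) = √542 ≈ 23.281)
m(-62) - u = (-62)^(3/2) - √542 = -62*I*√62 - √542 = -√542 - 62*I*√62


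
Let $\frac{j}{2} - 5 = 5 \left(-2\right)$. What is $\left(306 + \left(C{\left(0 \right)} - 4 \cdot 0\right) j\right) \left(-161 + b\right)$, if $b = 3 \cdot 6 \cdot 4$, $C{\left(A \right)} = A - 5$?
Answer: $-31684$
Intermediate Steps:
$C{\left(A \right)} = -5 + A$
$j = -10$ ($j = 10 + 2 \cdot 5 \left(-2\right) = 10 + 2 \left(-10\right) = 10 - 20 = -10$)
$b = 72$ ($b = 18 \cdot 4 = 72$)
$\left(306 + \left(C{\left(0 \right)} - 4 \cdot 0\right) j\right) \left(-161 + b\right) = \left(306 + \left(\left(-5 + 0\right) - 4 \cdot 0\right) \left(-10\right)\right) \left(-161 + 72\right) = \left(306 + \left(-5 - 0\right) \left(-10\right)\right) \left(-89\right) = \left(306 + \left(-5 + 0\right) \left(-10\right)\right) \left(-89\right) = \left(306 - -50\right) \left(-89\right) = \left(306 + 50\right) \left(-89\right) = 356 \left(-89\right) = -31684$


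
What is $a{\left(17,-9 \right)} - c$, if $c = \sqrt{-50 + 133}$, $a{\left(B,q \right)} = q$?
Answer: $-9 - \sqrt{83} \approx -18.11$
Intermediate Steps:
$c = \sqrt{83} \approx 9.1104$
$a{\left(17,-9 \right)} - c = -9 - \sqrt{83}$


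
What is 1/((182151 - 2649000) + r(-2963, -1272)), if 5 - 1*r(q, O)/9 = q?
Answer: -1/2440137 ≈ -4.0981e-7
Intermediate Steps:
r(q, O) = 45 - 9*q
1/((182151 - 2649000) + r(-2963, -1272)) = 1/((182151 - 2649000) + (45 - 9*(-2963))) = 1/(-2466849 + (45 + 26667)) = 1/(-2466849 + 26712) = 1/(-2440137) = -1/2440137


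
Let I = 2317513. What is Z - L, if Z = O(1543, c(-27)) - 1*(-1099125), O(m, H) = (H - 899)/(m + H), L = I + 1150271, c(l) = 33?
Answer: -1866503725/788 ≈ -2.3687e+6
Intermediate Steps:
L = 3467784 (L = 2317513 + 1150271 = 3467784)
O(m, H) = (-899 + H)/(H + m)
Z = 866110067/788 (Z = (-899 + 33)/(33 + 1543) - 1*(-1099125) = -866/1576 + 1099125 = (1/1576)*(-866) + 1099125 = -433/788 + 1099125 = 866110067/788 ≈ 1.0991e+6)
Z - L = 866110067/788 - 1*3467784 = 866110067/788 - 3467784 = -1866503725/788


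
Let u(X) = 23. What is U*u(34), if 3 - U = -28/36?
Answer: 782/9 ≈ 86.889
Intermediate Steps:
U = 34/9 (U = 3 - (-28)/36 = 3 - 1*(-7/9) = 3 + 7/9 = 34/9 ≈ 3.7778)
U*u(34) = (34/9)*23 = 782/9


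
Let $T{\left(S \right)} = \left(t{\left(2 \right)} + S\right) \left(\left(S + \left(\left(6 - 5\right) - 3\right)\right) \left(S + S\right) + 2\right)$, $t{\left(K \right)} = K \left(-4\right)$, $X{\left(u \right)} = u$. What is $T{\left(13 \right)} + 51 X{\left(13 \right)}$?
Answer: $2103$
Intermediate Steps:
$t{\left(K \right)} = - 4 K$
$T{\left(S \right)} = \left(-8 + S\right) \left(2 + 2 S \left(-2 + S\right)\right)$ ($T{\left(S \right)} = \left(\left(-4\right) 2 + S\right) \left(\left(S + \left(\left(6 - 5\right) - 3\right)\right) \left(S + S\right) + 2\right) = \left(-8 + S\right) \left(\left(S + \left(1 - 3\right)\right) 2 S + 2\right) = \left(-8 + S\right) \left(\left(S - 2\right) 2 S + 2\right) = \left(-8 + S\right) \left(\left(-2 + S\right) 2 S + 2\right) = \left(-8 + S\right) \left(2 S \left(-2 + S\right) + 2\right) = \left(-8 + S\right) \left(2 + 2 S \left(-2 + S\right)\right)$)
$T{\left(13 \right)} + 51 X{\left(13 \right)} = \left(-16 - 20 \cdot 13^{2} + 2 \cdot 13^{3} + 34 \cdot 13\right) + 51 \cdot 13 = \left(-16 - 3380 + 2 \cdot 2197 + 442\right) + 663 = \left(-16 - 3380 + 4394 + 442\right) + 663 = 1440 + 663 = 2103$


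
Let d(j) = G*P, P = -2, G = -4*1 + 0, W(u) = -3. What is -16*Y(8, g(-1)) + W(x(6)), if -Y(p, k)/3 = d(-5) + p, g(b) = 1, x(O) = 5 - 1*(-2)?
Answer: 765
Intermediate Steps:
x(O) = 7 (x(O) = 5 + 2 = 7)
G = -4 (G = -4 + 0 = -4)
d(j) = 8 (d(j) = -4*(-2) = 8)
Y(p, k) = -24 - 3*p (Y(p, k) = -3*(8 + p) = -24 - 3*p)
-16*Y(8, g(-1)) + W(x(6)) = -16*(-24 - 3*8) - 3 = -16*(-24 - 24) - 3 = -16*(-48) - 3 = 768 - 3 = 765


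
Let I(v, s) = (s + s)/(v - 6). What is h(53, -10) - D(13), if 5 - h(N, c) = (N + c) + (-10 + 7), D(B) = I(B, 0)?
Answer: -35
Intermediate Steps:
I(v, s) = 2*s/(-6 + v) (I(v, s) = (2*s)/(-6 + v) = 2*s/(-6 + v))
D(B) = 0 (D(B) = 2*0/(-6 + B) = 0)
h(N, c) = 8 - N - c (h(N, c) = 5 - ((N + c) + (-10 + 7)) = 5 - ((N + c) - 3) = 5 - (-3 + N + c) = 5 + (3 - N - c) = 8 - N - c)
h(53, -10) - D(13) = (8 - 1*53 - 1*(-10)) - 1*0 = (8 - 53 + 10) + 0 = -35 + 0 = -35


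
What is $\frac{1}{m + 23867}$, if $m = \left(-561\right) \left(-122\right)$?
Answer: $\frac{1}{92309} \approx 1.0833 \cdot 10^{-5}$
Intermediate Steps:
$m = 68442$
$\frac{1}{m + 23867} = \frac{1}{68442 + 23867} = \frac{1}{92309}$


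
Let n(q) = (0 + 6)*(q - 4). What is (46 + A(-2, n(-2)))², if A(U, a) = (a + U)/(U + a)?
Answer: 2209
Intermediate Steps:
n(q) = -24 + 6*q (n(q) = 6*(-4 + q) = -24 + 6*q)
A(U, a) = 1 (A(U, a) = (U + a)/(U + a) = 1)
(46 + A(-2, n(-2)))² = (46 + 1)² = 47² = 2209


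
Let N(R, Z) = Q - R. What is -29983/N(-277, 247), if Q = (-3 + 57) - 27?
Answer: -29983/304 ≈ -98.628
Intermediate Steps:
Q = 27 (Q = 54 - 27 = 27)
N(R, Z) = 27 - R
-29983/N(-277, 247) = -29983/(27 - 1*(-277)) = -29983/(27 + 277) = -29983/304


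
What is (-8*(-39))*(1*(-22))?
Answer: -6864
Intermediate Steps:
(-8*(-39))*(1*(-22)) = 312*(-22) = -6864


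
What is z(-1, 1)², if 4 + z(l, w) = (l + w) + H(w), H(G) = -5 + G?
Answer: 64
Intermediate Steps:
z(l, w) = -9 + l + 2*w (z(l, w) = -4 + ((l + w) + (-5 + w)) = -4 + (-5 + l + 2*w) = -9 + l + 2*w)
z(-1, 1)² = (-9 - 1 + 2*1)² = (-9 - 1 + 2)² = (-8)² = 64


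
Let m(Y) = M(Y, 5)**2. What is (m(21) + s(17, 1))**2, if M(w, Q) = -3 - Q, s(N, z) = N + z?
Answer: 6724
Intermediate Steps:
m(Y) = 64 (m(Y) = (-3 - 1*5)**2 = (-3 - 5)**2 = (-8)**2 = 64)
(m(21) + s(17, 1))**2 = (64 + (17 + 1))**2 = (64 + 18)**2 = 82**2 = 6724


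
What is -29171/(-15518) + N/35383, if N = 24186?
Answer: 1407475841/549073394 ≈ 2.5634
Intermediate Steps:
-29171/(-15518) + N/35383 = -29171/(-15518) + 24186/35383 = -29171*(-1/15518) + 24186*(1/35383) = 29171/15518 + 24186/35383 = 1407475841/549073394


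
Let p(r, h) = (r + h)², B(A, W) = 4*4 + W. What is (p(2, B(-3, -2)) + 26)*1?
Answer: 282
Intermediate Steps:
B(A, W) = 16 + W
p(r, h) = (h + r)²
(p(2, B(-3, -2)) + 26)*1 = (((16 - 2) + 2)² + 26)*1 = ((14 + 2)² + 26)*1 = (16² + 26)*1 = (256 + 26)*1 = 282*1 = 282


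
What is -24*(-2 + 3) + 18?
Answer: -6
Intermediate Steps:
-24*(-2 + 3) + 18 = -24*1 + 18 = -24 + 18 = -6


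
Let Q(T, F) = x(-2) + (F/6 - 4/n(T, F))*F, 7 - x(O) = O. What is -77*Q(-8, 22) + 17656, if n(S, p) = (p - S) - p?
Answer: 34796/3 ≈ 11599.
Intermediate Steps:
x(O) = 7 - O
n(S, p) = -S
Q(T, F) = 9 + F*(4/T + F/6) (Q(T, F) = (7 - 1*(-2)) + (F/6 - 4*(-1/T))*F = (7 + 2) + (F*(⅙) - (-4)/T)*F = 9 + (F/6 + 4/T)*F = 9 + (4/T + F/6)*F = 9 + F*(4/T + F/6))
-77*Q(-8, 22) + 17656 = -77*(9 + (⅙)*22² + 4*22/(-8)) + 17656 = -77*(9 + (⅙)*484 + 4*22*(-⅛)) + 17656 = -77*(9 + 242/3 - 11) + 17656 = -77*236/3 + 17656 = -18172/3 + 17656 = 34796/3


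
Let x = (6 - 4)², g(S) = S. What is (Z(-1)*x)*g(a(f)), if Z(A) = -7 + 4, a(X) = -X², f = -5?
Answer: 300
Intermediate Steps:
Z(A) = -3
x = 4 (x = 2² = 4)
(Z(-1)*x)*g(a(f)) = (-3*4)*(-1*(-5)²) = -(-12)*25 = -12*(-25) = 300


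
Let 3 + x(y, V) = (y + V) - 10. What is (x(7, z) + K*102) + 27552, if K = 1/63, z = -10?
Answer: 578290/21 ≈ 27538.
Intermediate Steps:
x(y, V) = -13 + V + y (x(y, V) = -3 + ((y + V) - 10) = -3 + ((V + y) - 10) = -3 + (-10 + V + y) = -13 + V + y)
K = 1/63 ≈ 0.015873
(x(7, z) + K*102) + 27552 = ((-13 - 10 + 7) + (1/63)*102) + 27552 = (-16 + 34/21) + 27552 = -302/21 + 27552 = 578290/21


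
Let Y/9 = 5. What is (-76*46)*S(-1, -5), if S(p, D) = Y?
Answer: -157320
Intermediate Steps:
Y = 45 (Y = 9*5 = 45)
S(p, D) = 45
(-76*46)*S(-1, -5) = -76*46*45 = -3496*45 = -157320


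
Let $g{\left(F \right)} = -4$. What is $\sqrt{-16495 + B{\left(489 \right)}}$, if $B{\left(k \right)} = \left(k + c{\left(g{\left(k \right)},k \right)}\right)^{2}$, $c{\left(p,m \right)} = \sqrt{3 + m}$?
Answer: $\sqrt{223118 + 1956 \sqrt{123}} \approx 494.78$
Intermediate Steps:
$B{\left(k \right)} = \left(k + \sqrt{3 + k}\right)^{2}$
$\sqrt{-16495 + B{\left(489 \right)}} = \sqrt{-16495 + \left(489 + \sqrt{3 + 489}\right)^{2}} = \sqrt{-16495 + \left(489 + \sqrt{492}\right)^{2}} = \sqrt{-16495 + \left(489 + 2 \sqrt{123}\right)^{2}}$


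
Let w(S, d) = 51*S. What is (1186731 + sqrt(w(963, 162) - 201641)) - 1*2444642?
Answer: -1257911 + 4*I*sqrt(9533) ≈ -1.2579e+6 + 390.55*I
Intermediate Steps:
(1186731 + sqrt(w(963, 162) - 201641)) - 1*2444642 = (1186731 + sqrt(51*963 - 201641)) - 1*2444642 = (1186731 + sqrt(49113 - 201641)) - 2444642 = (1186731 + sqrt(-152528)) - 2444642 = (1186731 + 4*I*sqrt(9533)) - 2444642 = -1257911 + 4*I*sqrt(9533)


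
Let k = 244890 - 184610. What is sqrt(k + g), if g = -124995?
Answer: 43*I*sqrt(35) ≈ 254.39*I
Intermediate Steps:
k = 60280
sqrt(k + g) = sqrt(60280 - 124995) = sqrt(-64715) = 43*I*sqrt(35)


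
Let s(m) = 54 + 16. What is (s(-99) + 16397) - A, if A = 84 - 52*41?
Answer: 18515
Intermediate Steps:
s(m) = 70
A = -2048 (A = 84 - 2132 = -2048)
(s(-99) + 16397) - A = (70 + 16397) - 1*(-2048) = 16467 + 2048 = 18515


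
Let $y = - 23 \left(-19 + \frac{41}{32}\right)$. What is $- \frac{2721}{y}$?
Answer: $- \frac{29024}{4347} \approx -6.6768$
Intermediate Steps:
$y = \frac{13041}{32}$ ($y = - 23 \left(-19 + 41 \cdot \frac{1}{32}\right) = - 23 \left(-19 + \frac{41}{32}\right) = \left(-23\right) \left(- \frac{567}{32}\right) = \frac{13041}{32} \approx 407.53$)
$- \frac{2721}{y} = - \frac{2721}{\frac{13041}{32}} = \left(-2721\right) \frac{32}{13041} = - \frac{29024}{4347}$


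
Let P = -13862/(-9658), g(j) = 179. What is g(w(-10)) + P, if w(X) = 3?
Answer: 871322/4829 ≈ 180.44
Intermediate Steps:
P = 6931/4829 (P = -13862*(-1/9658) = 6931/4829 ≈ 1.4353)
g(w(-10)) + P = 179 + 6931/4829 = 871322/4829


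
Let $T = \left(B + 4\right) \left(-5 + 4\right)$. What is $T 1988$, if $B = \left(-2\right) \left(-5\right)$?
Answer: $-27832$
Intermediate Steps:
$B = 10$
$T = -14$ ($T = \left(10 + 4\right) \left(-5 + 4\right) = 14 \left(-1\right) = -14$)
$T 1988 = \left(-14\right) 1988 = -27832$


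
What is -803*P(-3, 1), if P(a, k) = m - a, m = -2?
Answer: -803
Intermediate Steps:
P(a, k) = -2 - a
-803*P(-3, 1) = -803*(-2 - 1*(-3)) = -803*(-2 + 3) = -803*1 = -803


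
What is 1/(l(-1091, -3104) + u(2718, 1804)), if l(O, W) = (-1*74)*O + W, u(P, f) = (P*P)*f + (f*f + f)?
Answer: 1/13330427146 ≈ 7.5016e-11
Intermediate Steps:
u(P, f) = f + f**2 + f*P**2 (u(P, f) = P**2*f + (f**2 + f) = f*P**2 + (f + f**2) = f + f**2 + f*P**2)
l(O, W) = W - 74*O (l(O, W) = -74*O + W = W - 74*O)
1/(l(-1091, -3104) + u(2718, 1804)) = 1/((-3104 - 74*(-1091)) + 1804*(1 + 1804 + 2718**2)) = 1/((-3104 + 80734) + 1804*(1 + 1804 + 7387524)) = 1/(77630 + 1804*7389329) = 1/(77630 + 13330349516) = 1/13330427146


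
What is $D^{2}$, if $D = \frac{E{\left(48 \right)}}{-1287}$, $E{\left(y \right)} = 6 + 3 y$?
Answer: $\frac{2500}{184041} \approx 0.013584$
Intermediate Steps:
$D = - \frac{50}{429}$ ($D = \frac{6 + 3 \cdot 48}{-1287} = \left(6 + 144\right) \left(- \frac{1}{1287}\right) = 150 \left(- \frac{1}{1287}\right) = - \frac{50}{429} \approx -0.11655$)
$D^{2} = \left(- \frac{50}{429}\right)^{2} = \frac{2500}{184041}$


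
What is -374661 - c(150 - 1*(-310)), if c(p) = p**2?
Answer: -586261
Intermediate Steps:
-374661 - c(150 - 1*(-310)) = -374661 - (150 - 1*(-310))**2 = -374661 - (150 + 310)**2 = -374661 - 1*460**2 = -374661 - 1*211600 = -374661 - 211600 = -586261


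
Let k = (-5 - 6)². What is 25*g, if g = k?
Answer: 3025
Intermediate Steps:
k = 121 (k = (-11)² = 121)
g = 121
25*g = 25*121 = 3025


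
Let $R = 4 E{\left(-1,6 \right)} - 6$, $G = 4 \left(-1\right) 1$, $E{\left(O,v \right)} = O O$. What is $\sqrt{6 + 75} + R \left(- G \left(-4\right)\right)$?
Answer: $41$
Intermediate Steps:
$E{\left(O,v \right)} = O^{2}$
$G = -4$ ($G = \left(-4\right) 1 = -4$)
$R = -2$ ($R = 4 \left(-1\right)^{2} - 6 = 4 \cdot 1 - 6 = 4 - 6 = -2$)
$\sqrt{6 + 75} + R \left(- G \left(-4\right)\right) = \sqrt{6 + 75} - 2 \left(- \left(-4\right) \left(-4\right)\right) = \sqrt{81} - 2 \left(\left(-1\right) 16\right) = 9 - -32 = 9 + 32 = 41$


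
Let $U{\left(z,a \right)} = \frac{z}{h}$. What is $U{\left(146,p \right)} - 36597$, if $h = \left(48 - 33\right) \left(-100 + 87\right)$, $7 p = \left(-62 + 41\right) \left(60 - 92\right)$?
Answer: $- \frac{7136561}{195} \approx -36598.0$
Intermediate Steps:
$p = 96$ ($p = \frac{\left(-62 + 41\right) \left(60 - 92\right)}{7} = \frac{\left(-21\right) \left(-32\right)}{7} = \frac{1}{7} \cdot 672 = 96$)
$h = -195$ ($h = 15 \left(-13\right) = -195$)
$U{\left(z,a \right)} = - \frac{z}{195}$ ($U{\left(z,a \right)} = \frac{z}{-195} = z \left(- \frac{1}{195}\right) = - \frac{z}{195}$)
$U{\left(146,p \right)} - 36597 = \left(- \frac{1}{195}\right) 146 - 36597 = - \frac{146}{195} - 36597 = - \frac{7136561}{195}$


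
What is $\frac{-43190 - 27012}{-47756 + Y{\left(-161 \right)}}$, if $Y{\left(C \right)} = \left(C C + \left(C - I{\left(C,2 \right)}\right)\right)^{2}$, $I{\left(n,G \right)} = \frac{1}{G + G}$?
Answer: $- \frac{1123232}{10616271425} \approx -0.0001058$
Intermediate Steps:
$I{\left(n,G \right)} = \frac{1}{2 G}$
$Y{\left(C \right)} = \left(- \frac{1}{4} + C + C^{2}\right)^{2}$ ($Y{\left(C \right)} = \left(C C + \left(C - \frac{1}{2 \cdot 2}\right)\right)^{2} = \left(C^{2} + \left(C - \frac{1}{2} \cdot \frac{1}{2}\right)\right)^{2} = \left(C^{2} + \left(C - \frac{1}{4}\right)\right)^{2} = \left(C^{2} + \left(- \frac{1}{4} + C\right)\right)^{2} = \left(- \frac{1}{4} + C + C^{2}\right)^{2}$)
$\frac{-43190 - 27012}{-47756 + Y{\left(-161 \right)}} = \frac{-43190 - 27012}{-47756 + \frac{\left(-1 + 4 \left(-161\right) + 4 \left(-161\right)^{2}\right)^{2}}{16}} = - \frac{70202}{-47756 + \frac{\left(-1 - 644 + 4 \cdot 25921\right)^{2}}{16}} = - \frac{70202}{-47756 + \frac{\left(-1 - 644 + 103684\right)^{2}}{16}} = - \frac{70202}{-47756 + \frac{103039^{2}}{16}} = - \frac{70202}{-47756 + \frac{1}{16} \cdot 10617035521} = - \frac{70202}{-47756 + \frac{10617035521}{16}} = - \frac{70202}{\frac{10616271425}{16}} = \left(-70202\right) \frac{16}{10616271425} = - \frac{1123232}{10616271425}$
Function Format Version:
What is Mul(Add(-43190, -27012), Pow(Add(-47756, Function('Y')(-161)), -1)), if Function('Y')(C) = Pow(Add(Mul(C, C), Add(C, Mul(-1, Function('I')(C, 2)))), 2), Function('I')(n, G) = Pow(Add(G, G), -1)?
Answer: Rational(-1123232, 10616271425) ≈ -0.00010580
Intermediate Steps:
Function('I')(n, G) = Mul(Rational(1, 2), Pow(G, -1)) (Function('I')(n, G) = Pow(Mul(2, G), -1) = Mul(Rational(1, 2), Pow(G, -1)))
Function('Y')(C) = Pow(Add(Rational(-1, 4), C, Pow(C, 2)), 2) (Function('Y')(C) = Pow(Add(Mul(C, C), Add(C, Mul(-1, Mul(Rational(1, 2), Pow(2, -1))))), 2) = Pow(Add(Pow(C, 2), Add(C, Mul(-1, Mul(Rational(1, 2), Rational(1, 2))))), 2) = Pow(Add(Pow(C, 2), Add(C, Mul(-1, Rational(1, 4)))), 2) = Pow(Add(Pow(C, 2), Add(C, Rational(-1, 4))), 2) = Pow(Add(Pow(C, 2), Add(Rational(-1, 4), C)), 2) = Pow(Add(Rational(-1, 4), C, Pow(C, 2)), 2))
Mul(Add(-43190, -27012), Pow(Add(-47756, Function('Y')(-161)), -1)) = Mul(Add(-43190, -27012), Pow(Add(-47756, Mul(Rational(1, 16), Pow(Add(-1, Mul(4, -161), Mul(4, Pow(-161, 2))), 2))), -1)) = Mul(-70202, Pow(Add(-47756, Mul(Rational(1, 16), Pow(Add(-1, -644, Mul(4, 25921)), 2))), -1)) = Mul(-70202, Pow(Add(-47756, Mul(Rational(1, 16), Pow(Add(-1, -644, 103684), 2))), -1)) = Mul(-70202, Pow(Add(-47756, Mul(Rational(1, 16), Pow(103039, 2))), -1)) = Mul(-70202, Pow(Add(-47756, Mul(Rational(1, 16), 10617035521)), -1)) = Mul(-70202, Pow(Add(-47756, Rational(10617035521, 16)), -1)) = Mul(-70202, Pow(Rational(10616271425, 16), -1)) = Mul(-70202, Rational(16, 10616271425)) = Rational(-1123232, 10616271425)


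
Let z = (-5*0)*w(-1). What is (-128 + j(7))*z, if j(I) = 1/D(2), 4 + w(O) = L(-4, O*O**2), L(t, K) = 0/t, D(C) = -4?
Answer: 0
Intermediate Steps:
L(t, K) = 0
w(O) = -4 (w(O) = -4 + 0 = -4)
z = 0 (z = -5*0*(-4) = 0*(-4) = 0)
j(I) = -1/4 (j(I) = 1/(-4) = -1/4)
(-128 + j(7))*z = (-128 - 1/4)*0 = -513/4*0 = 0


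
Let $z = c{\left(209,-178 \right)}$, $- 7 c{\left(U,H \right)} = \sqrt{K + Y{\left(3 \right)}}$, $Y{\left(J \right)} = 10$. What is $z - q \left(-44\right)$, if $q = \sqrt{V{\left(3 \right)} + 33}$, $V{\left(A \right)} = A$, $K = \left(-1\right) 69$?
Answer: $264 - \frac{i \sqrt{59}}{7} \approx 264.0 - 1.0973 i$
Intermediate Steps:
$K = -69$
$q = 6$ ($q = \sqrt{3 + 33} = \sqrt{36} = 6$)
$c{\left(U,H \right)} = - \frac{i \sqrt{59}}{7}$ ($c{\left(U,H \right)} = - \frac{\sqrt{-69 + 10}}{7} = - \frac{\sqrt{-59}}{7} = - \frac{i \sqrt{59}}{7}$)
$z = - \frac{i \sqrt{59}}{7} \approx - 1.0973 i$
$z - q \left(-44\right) = - \frac{i \sqrt{59}}{7} - 6 \left(-44\right) = - \frac{i \sqrt{59}}{7} - -264 = - \frac{i \sqrt{59}}{7} + 264 = 264 - \frac{i \sqrt{59}}{7}$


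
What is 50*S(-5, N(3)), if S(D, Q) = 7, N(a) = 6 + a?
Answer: 350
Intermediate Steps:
50*S(-5, N(3)) = 50*7 = 350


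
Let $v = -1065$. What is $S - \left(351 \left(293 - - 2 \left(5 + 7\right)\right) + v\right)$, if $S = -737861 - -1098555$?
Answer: $250492$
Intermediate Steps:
$S = 360694$ ($S = -737861 + 1098555 = 360694$)
$S - \left(351 \left(293 - - 2 \left(5 + 7\right)\right) + v\right) = 360694 - \left(351 \left(293 - - 2 \left(5 + 7\right)\right) - 1065\right) = 360694 - \left(351 \left(293 - \left(-2\right) 12\right) - 1065\right) = 360694 - \left(351 \left(293 - -24\right) - 1065\right) = 360694 - \left(351 \left(293 + 24\right) - 1065\right) = 360694 - \left(351 \cdot 317 - 1065\right) = 360694 - \left(111267 - 1065\right) = 360694 - 110202 = 250492$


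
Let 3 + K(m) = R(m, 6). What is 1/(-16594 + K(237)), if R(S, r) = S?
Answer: -1/16360 ≈ -6.1125e-5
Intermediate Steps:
K(m) = -3 + m
1/(-16594 + K(237)) = 1/(-16594 + (-3 + 237)) = 1/(-16594 + 234) = 1/(-16360) = -1/16360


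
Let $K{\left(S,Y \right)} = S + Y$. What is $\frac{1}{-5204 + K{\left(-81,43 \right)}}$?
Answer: $- \frac{1}{5242} \approx -0.00019077$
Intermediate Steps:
$\frac{1}{-5204 + K{\left(-81,43 \right)}} = \frac{1}{-5204 + \left(-81 + 43\right)} = \frac{1}{-5204 - 38} = \frac{1}{-5242} = - \frac{1}{5242}$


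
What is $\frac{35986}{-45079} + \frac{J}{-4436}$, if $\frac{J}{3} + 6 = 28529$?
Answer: $- \frac{4016998847}{199970444} \approx -20.088$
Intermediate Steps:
$J = 85569$ ($J = -18 + 3 \cdot 28529 = -18 + 85587 = 85569$)
$\frac{35986}{-45079} + \frac{J}{-4436} = \frac{35986}{-45079} + \frac{85569}{-4436} = 35986 \left(- \frac{1}{45079}\right) + 85569 \left(- \frac{1}{4436}\right) = - \frac{35986}{45079} - \frac{85569}{4436} = - \frac{4016998847}{199970444}$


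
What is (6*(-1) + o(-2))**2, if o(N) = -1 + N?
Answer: 81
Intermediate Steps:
(6*(-1) + o(-2))**2 = (6*(-1) + (-1 - 2))**2 = (-6 - 3)**2 = (-9)**2 = 81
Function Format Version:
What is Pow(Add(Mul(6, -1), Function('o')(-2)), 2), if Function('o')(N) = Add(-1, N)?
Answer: 81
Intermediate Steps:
Pow(Add(Mul(6, -1), Function('o')(-2)), 2) = Pow(Add(Mul(6, -1), Add(-1, -2)), 2) = Pow(Add(-6, -3), 2) = Pow(-9, 2) = 81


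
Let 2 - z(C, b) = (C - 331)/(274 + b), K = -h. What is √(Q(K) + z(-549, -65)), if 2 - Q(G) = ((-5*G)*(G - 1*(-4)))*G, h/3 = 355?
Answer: I*√2172159965661/19 ≈ 77570.0*I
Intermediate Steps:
h = 1065 (h = 3*355 = 1065)
K = -1065 (K = -1*1065 = -1065)
Q(G) = 2 + 5*G²*(4 + G) (Q(G) = 2 - (-5*G)*(G - 1*(-4))*G = 2 - (-5*G)*(G + 4)*G = 2 - (-5*G)*(4 + G)*G = 2 - (-5*G*(4 + G))*G = 2 - (-5)*G²*(4 + G) = 2 + 5*G²*(4 + G))
z(C, b) = 2 - (-331 + C)/(274 + b) (z(C, b) = 2 - (C - 331)/(274 + b) = 2 - (-331 + C)/(274 + b))
√(Q(K) + z(-549, -65)) = √((2 + 5*(-1065)³ + 20*(-1065)²) + (879 - 1*(-549) + 2*(-65))/(274 - 65)) = √((2 + 5*(-1207949625) + 20*1134225) + (879 + 549 - 130)/209) = √((2 - 6039748125 + 22684500) + (1/209)*1298) = √(-6017063623 + 118/19) = √(-114324208719/19) = I*√2172159965661/19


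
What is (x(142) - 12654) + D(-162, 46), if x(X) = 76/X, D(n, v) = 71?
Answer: -893355/71 ≈ -12582.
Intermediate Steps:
(x(142) - 12654) + D(-162, 46) = (76/142 - 12654) + 71 = (76*(1/142) - 12654) + 71 = (38/71 - 12654) + 71 = -898396/71 + 71 = -893355/71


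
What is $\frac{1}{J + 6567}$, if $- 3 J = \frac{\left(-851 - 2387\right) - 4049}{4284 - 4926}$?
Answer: $\frac{642}{4213585} \approx 0.00015236$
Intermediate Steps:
$J = - \frac{2429}{642}$ ($J = - \frac{\left(\left(-851 - 2387\right) - 4049\right) \frac{1}{4284 - 4926}}{3} = - \frac{\left(\left(-851 - 2387\right) - 4049\right) \frac{1}{-642}}{3} = - \frac{\left(-3238 - 4049\right) \left(- \frac{1}{642}\right)}{3} = - \frac{\left(-7287\right) \left(- \frac{1}{642}\right)}{3} = \left(- \frac{1}{3}\right) \frac{2429}{214} = - \frac{2429}{642} \approx -3.7835$)
$\frac{1}{J + 6567} = \frac{1}{- \frac{2429}{642} + 6567} = \frac{1}{\frac{4213585}{642}} = \frac{642}{4213585}$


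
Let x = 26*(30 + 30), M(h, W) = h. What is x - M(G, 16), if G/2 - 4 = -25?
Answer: 1602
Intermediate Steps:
G = -42 (G = 8 + 2*(-25) = 8 - 50 = -42)
x = 1560 (x = 26*60 = 1560)
x - M(G, 16) = 1560 - 1*(-42) = 1560 + 42 = 1602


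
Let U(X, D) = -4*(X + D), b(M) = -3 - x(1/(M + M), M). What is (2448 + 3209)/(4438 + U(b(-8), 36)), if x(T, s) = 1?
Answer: 5657/4310 ≈ 1.3125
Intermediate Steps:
b(M) = -4 (b(M) = -3 - 1*1 = -3 - 1 = -4)
U(X, D) = -4*D - 4*X (U(X, D) = -4*(D + X) = -4*D - 4*X)
(2448 + 3209)/(4438 + U(b(-8), 36)) = (2448 + 3209)/(4438 + (-4*36 - 4*(-4))) = 5657/(4438 + (-144 + 16)) = 5657/(4438 - 128) = 5657/4310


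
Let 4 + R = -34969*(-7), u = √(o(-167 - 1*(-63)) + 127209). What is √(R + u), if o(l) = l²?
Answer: √(244779 + 5*√5521) ≈ 495.13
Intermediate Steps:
u = 5*√5521 (u = √((-167 - 1*(-63))² + 127209) = √((-167 + 63)² + 127209) = √((-104)² + 127209) = √(10816 + 127209) = √138025 = 5*√5521 ≈ 371.52)
R = 244779 (R = -4 - 34969*(-7) = -4 - 3179*(-77) = -4 + 244783 = 244779)
√(R + u) = √(244779 + 5*√5521)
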